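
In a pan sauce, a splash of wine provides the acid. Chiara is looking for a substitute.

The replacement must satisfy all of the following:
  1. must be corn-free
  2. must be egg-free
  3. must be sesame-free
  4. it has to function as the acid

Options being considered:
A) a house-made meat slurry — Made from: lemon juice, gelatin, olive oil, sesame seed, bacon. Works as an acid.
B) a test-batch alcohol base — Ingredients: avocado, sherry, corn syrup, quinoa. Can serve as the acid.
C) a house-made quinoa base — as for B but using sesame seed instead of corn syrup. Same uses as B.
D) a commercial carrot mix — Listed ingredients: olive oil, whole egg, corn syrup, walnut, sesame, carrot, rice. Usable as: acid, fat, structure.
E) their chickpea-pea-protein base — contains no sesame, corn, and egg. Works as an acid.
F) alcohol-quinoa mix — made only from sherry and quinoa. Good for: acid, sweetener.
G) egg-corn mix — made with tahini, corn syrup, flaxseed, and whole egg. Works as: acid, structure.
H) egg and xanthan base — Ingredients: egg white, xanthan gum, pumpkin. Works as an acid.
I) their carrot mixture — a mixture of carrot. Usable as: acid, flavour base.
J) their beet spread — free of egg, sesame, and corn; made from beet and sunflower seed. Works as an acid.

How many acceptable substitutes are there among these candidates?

A: has sesame seed, so not sesame-free — no
B: has corn syrup, so not corn-free — no
C: has sesame seed, so not sesame-free — reject
D: has sesame, so not sesame-free; has corn syrup, so not corn-free (and 1 more) — out
E: no egg, no sesame — OK
F: nothing on the exclusion list — valid
G: has tahini, so not sesame-free; has corn syrup, so not corn-free (and 1 more) — out
H: has egg white, so not egg-free — out
I: works as an acid, no sesame, no corn — valid
J: no sesame, no corn — valid

4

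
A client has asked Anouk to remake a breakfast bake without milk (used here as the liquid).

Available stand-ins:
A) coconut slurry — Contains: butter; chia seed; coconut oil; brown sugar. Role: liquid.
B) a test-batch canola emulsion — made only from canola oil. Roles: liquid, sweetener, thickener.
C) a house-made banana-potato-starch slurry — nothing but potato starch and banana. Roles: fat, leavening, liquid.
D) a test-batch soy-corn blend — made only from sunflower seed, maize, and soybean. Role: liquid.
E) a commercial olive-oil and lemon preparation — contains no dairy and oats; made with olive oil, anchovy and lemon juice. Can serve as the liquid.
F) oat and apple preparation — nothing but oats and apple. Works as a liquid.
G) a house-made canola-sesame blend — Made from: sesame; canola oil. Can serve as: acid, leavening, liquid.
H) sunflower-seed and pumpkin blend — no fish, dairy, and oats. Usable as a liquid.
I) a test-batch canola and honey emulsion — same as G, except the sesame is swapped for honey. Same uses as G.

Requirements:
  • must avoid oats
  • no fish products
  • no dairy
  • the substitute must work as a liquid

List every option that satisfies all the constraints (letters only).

A: has butter, so not dairy-free — reject
B: no dairy, no oats — keep
C: no dairy, no oats — OK
D: every rule checks out — OK
E: has anchovy, so not fish-free — out
F: has oats, so not oat-free — no
G: all constraints satisfied — valid
H: no fish, no dairy — keep
I: works as a liquid, no oats, no fish — valid

B, C, D, G, H, I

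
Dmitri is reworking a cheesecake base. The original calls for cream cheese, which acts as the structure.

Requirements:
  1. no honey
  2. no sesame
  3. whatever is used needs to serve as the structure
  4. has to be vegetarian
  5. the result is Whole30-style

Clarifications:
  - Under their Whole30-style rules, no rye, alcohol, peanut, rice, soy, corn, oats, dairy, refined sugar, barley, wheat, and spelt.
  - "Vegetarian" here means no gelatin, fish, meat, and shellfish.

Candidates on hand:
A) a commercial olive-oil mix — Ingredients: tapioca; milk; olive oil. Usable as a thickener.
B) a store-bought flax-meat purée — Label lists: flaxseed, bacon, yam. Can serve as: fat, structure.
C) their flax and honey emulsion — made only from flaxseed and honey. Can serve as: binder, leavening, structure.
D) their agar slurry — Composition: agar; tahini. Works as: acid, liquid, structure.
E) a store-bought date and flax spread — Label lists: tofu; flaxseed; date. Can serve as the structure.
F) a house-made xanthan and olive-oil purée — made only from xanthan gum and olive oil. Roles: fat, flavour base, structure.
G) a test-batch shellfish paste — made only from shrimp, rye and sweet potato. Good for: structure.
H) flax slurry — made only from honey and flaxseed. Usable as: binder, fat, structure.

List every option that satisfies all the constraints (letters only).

F

A: not usable as a structure; has milk, so not Whole30-style — out
B: has bacon, so not vegetarian — out
C: has honey, so not honey-free — no
D: has tahini, so not sesame-free — out
E: has tofu, so not Whole30-style — no
F: only olive oil and xanthan gum; none excluded — OK
G: has rye, so not Whole30-style; has shrimp, so not vegetarian — reject
H: has honey, so not honey-free — no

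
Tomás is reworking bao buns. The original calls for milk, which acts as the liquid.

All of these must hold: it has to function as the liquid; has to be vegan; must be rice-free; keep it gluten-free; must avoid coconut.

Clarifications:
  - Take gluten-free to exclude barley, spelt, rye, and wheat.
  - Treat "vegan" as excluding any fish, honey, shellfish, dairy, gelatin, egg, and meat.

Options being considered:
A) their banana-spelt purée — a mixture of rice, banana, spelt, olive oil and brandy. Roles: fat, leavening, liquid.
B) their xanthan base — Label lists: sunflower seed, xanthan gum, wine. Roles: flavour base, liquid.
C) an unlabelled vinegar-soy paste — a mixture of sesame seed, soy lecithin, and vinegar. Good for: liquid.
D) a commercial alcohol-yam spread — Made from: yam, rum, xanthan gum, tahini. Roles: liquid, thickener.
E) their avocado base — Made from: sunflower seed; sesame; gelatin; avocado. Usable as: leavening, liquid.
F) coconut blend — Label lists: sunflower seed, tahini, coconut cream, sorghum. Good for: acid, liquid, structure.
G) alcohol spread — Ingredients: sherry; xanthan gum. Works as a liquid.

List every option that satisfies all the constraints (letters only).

A: has spelt, so not gluten-free; has rice, so not rice-free — no
B: only wine, xanthan gum and sunflower seed; none excluded — OK
C: nothing on the exclusion list — keep
D: works as a liquid, no rice, no coconut — OK
E: has gelatin, so not vegan — out
F: has coconut cream, so not coconut-free — no
G: only sherry and xanthan gum; none excluded — valid

B, C, D, G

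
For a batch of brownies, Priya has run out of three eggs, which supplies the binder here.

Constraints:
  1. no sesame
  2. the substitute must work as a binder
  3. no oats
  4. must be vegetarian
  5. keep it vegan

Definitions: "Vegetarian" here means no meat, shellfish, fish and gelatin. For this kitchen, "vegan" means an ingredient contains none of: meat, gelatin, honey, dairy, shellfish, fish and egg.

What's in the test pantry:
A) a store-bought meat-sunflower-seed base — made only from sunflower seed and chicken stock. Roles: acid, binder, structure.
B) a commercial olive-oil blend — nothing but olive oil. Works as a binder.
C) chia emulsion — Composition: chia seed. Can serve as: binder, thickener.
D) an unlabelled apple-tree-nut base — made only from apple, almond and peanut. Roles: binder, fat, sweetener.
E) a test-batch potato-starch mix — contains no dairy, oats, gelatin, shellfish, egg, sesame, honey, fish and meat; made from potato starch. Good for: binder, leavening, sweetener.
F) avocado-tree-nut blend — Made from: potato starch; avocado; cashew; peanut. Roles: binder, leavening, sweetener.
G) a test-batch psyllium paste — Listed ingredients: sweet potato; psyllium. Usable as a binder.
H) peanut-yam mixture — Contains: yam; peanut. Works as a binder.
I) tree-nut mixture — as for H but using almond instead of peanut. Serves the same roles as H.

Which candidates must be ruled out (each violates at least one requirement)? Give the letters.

A: has chicken stock, so not vegetarian; has chicken stock, so not vegan — no
B: nothing on the exclusion list — valid
C: works as a binder, vegetarian, vegan — valid
D: no sesame, vegetarian — valid
E: vegan, no sesame — OK
F: no sesame, vegan — valid
G: vegan, no sesame — valid
H: every rule checks out — keep
I: no oats, no sesame — keep

A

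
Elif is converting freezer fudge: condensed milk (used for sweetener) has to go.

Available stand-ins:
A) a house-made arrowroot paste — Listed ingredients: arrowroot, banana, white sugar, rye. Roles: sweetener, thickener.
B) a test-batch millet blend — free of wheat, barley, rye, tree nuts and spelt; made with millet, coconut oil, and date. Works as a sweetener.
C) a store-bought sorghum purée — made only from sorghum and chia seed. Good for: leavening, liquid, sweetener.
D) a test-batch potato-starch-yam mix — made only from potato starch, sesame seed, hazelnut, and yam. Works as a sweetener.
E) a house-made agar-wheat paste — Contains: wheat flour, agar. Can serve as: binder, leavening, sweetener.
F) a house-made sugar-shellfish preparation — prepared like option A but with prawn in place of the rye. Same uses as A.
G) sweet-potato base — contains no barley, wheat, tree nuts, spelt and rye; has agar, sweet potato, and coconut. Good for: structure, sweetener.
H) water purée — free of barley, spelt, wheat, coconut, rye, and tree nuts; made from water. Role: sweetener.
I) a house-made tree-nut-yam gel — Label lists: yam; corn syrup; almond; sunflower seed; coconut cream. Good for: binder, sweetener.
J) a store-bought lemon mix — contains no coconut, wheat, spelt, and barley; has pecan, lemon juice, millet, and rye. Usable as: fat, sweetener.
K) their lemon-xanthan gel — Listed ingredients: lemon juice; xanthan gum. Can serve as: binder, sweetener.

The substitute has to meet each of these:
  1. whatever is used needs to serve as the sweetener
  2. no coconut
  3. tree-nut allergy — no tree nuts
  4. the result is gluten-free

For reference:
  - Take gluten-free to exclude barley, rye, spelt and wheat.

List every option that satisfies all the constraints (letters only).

A: has rye, so not gluten-free — out
B: has coconut oil, so not coconut-free — no
C: only chia seed and sorghum; none excluded — OK
D: has hazelnut, so not tree-nut-free — out
E: has wheat flour, so not gluten-free — reject
F: prawn and white sugar etc. — none of it excluded — valid
G: has coconut, so not coconut-free — reject
H: gluten-free, no coconut — valid
I: has coconut cream, so not coconut-free; has almond, so not tree-nut-free — reject
J: has rye, so not gluten-free; has pecan, so not tree-nut-free — reject
K: only lemon juice and xanthan gum; none excluded — keep

C, F, H, K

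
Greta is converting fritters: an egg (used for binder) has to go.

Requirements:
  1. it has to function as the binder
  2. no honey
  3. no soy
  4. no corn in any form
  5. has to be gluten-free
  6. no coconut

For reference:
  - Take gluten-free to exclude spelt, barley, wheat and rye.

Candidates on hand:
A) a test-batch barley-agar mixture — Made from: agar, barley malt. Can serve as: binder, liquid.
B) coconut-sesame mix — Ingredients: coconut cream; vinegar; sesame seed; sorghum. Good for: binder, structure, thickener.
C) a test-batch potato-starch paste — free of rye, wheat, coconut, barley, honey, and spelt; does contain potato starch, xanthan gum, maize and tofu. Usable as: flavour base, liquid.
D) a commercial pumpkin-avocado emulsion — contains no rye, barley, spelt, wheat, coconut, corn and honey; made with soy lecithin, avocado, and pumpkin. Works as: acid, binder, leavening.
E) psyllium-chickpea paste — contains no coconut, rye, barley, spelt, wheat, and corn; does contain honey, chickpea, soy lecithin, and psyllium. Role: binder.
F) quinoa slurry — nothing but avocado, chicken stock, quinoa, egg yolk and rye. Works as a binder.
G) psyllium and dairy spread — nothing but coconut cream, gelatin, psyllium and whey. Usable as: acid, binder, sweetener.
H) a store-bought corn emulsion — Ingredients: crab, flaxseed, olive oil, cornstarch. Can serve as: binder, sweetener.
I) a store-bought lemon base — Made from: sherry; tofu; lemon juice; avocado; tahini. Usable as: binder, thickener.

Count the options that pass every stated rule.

A: has barley malt, so not gluten-free — reject
B: has coconut cream, so not coconut-free — out
C: not usable as a binder; has maize, so not corn-free (and 1 more) — reject
D: has soy lecithin, so not soy-free — reject
E: has soy lecithin, so not soy-free; has honey, so not honey-free — out
F: has rye, so not gluten-free — no
G: has coconut cream, so not coconut-free — no
H: has cornstarch, so not corn-free — reject
I: has tofu, so not soy-free — no

0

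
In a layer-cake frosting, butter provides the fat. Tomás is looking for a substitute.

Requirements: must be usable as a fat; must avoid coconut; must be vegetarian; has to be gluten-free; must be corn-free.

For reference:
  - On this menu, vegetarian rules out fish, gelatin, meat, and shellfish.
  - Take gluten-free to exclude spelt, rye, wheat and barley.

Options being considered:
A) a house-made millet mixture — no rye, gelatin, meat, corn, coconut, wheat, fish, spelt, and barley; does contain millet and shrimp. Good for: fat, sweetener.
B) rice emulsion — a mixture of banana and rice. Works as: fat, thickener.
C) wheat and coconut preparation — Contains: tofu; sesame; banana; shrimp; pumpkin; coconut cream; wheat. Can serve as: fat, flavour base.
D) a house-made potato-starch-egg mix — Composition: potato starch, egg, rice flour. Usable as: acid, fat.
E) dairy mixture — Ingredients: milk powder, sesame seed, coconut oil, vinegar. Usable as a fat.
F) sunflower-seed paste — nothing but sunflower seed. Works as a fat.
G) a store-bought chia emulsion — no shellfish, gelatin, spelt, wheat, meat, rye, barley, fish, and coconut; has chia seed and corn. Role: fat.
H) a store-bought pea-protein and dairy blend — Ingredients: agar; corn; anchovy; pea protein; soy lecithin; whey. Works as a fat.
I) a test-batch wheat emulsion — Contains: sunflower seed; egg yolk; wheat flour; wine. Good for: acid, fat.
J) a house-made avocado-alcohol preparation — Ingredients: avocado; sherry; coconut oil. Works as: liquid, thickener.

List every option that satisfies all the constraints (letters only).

A: has shrimp, so not vegetarian — reject
B: every rule checks out — keep
C: has shrimp, so not vegetarian; has wheat, so not gluten-free (and 1 more) — out
D: vegetarian, no coconut — valid
E: has coconut oil, so not coconut-free — out
F: only sunflower seed; none excluded — OK
G: has corn, so not corn-free — no
H: has anchovy, so not vegetarian; has corn, so not corn-free — out
I: has wheat flour, so not gluten-free — out
J: not usable as a fat; has coconut oil, so not coconut-free — out

B, D, F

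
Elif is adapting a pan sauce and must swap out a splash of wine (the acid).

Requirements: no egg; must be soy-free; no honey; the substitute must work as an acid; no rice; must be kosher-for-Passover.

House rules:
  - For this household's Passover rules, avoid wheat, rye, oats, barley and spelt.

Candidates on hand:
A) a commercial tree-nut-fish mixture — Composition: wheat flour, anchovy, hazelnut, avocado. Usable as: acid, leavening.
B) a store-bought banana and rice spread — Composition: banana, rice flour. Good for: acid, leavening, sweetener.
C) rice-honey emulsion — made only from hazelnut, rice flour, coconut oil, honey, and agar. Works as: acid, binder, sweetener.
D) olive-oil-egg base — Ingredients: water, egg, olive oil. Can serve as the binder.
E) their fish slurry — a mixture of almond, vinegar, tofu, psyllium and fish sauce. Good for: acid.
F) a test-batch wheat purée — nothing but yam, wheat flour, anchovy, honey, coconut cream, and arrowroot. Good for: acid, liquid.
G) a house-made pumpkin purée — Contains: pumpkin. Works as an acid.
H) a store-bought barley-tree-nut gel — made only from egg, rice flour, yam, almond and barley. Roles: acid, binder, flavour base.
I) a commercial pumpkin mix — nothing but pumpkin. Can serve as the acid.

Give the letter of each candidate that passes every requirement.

A: has wheat flour, so not kosher-for-Passover — reject
B: has rice flour, so not rice-free — no
C: has rice flour, so not rice-free; has honey, so not honey-free — out
D: not usable as an acid; has egg, so not egg-free — reject
E: has tofu, so not soy-free — no
F: has wheat flour, so not kosher-for-Passover; has honey, so not honey-free — no
G: no honey, no soy — OK
H: has barley, so not kosher-for-Passover; has rice flour, so not rice-free (and 1 more) — reject
I: all constraints satisfied — OK

G, I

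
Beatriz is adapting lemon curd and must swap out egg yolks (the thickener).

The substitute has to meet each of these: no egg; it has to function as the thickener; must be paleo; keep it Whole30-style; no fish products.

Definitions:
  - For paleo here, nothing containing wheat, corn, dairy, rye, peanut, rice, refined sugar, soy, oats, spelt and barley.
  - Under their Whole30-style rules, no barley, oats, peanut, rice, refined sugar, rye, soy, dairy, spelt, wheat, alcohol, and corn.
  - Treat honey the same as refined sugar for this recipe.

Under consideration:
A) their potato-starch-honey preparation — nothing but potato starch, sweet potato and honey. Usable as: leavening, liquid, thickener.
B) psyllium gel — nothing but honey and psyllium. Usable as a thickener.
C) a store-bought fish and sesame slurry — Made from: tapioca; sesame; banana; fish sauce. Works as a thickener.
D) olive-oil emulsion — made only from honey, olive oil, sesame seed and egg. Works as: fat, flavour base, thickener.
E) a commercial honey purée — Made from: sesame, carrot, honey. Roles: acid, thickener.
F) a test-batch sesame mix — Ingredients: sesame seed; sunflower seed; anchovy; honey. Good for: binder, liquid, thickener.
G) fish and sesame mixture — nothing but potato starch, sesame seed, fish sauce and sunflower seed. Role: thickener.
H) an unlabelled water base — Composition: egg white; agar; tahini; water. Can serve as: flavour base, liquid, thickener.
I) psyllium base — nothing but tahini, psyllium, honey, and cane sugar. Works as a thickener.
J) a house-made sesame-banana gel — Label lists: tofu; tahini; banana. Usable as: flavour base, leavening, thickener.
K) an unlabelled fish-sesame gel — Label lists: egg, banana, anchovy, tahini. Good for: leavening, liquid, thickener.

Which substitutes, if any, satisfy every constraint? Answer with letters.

A: has honey, so not paleo; has honey, so not Whole30-style — no
B: has honey, so not paleo; has honey, so not Whole30-style — reject
C: has fish sauce, so not fish-free — reject
D: has honey, so not paleo; has honey, so not Whole30-style (and 1 more) — out
E: has honey, so not paleo; has honey, so not Whole30-style — reject
F: has honey, so not paleo; has honey, so not Whole30-style (and 1 more) — no
G: has fish sauce, so not fish-free — out
H: has egg white, so not egg-free — no
I: has honey, so not paleo; has honey, so not Whole30-style — out
J: has tofu, so not paleo; has tofu, so not Whole30-style — reject
K: has anchovy, so not fish-free; has egg, so not egg-free — no

none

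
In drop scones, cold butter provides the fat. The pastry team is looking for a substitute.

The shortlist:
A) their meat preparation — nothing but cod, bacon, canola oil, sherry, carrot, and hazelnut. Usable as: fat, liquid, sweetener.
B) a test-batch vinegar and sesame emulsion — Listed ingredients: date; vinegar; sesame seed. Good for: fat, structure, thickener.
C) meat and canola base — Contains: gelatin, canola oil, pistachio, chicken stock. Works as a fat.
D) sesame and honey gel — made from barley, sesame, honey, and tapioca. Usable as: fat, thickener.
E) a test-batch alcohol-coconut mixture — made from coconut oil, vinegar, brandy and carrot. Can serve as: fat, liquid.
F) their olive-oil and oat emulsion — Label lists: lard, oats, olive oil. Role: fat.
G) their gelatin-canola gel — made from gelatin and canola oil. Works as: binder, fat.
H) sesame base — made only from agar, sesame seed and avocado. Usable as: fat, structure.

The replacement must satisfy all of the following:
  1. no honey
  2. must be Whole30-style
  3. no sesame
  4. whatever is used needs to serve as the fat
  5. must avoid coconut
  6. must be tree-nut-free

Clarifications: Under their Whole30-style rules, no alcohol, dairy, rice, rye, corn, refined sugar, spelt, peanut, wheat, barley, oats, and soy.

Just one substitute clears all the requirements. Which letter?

A: has sherry, so not Whole30-style; has hazelnut, so not tree-nut-free — reject
B: has sesame seed, so not sesame-free — reject
C: has pistachio, so not tree-nut-free — out
D: has barley, so not Whole30-style; has sesame, so not sesame-free (and 1 more) — no
E: has brandy, so not Whole30-style; has coconut oil, so not coconut-free — reject
F: has oats, so not Whole30-style — out
G: all constraints satisfied — keep
H: has sesame seed, so not sesame-free — out

G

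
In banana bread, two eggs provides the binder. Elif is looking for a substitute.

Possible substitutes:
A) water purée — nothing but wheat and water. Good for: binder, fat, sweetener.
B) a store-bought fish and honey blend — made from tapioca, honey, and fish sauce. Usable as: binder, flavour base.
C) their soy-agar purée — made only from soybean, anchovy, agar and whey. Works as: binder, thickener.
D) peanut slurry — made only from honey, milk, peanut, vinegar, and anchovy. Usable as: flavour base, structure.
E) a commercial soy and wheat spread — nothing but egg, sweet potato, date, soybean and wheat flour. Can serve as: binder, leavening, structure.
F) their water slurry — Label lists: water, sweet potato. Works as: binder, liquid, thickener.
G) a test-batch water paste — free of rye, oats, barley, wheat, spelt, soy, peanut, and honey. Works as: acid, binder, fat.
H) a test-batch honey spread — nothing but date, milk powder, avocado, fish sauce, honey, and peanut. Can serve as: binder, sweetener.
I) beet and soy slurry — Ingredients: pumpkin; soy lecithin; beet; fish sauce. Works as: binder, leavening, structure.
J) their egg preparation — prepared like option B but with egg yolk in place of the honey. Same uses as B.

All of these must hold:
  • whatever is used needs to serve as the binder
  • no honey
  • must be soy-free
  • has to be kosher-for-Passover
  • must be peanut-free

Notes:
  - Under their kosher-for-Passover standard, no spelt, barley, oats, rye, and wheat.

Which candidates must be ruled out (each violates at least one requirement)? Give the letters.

A, B, C, D, E, H, I

A: has wheat, so not kosher-for-Passover — reject
B: has honey, so not honey-free — no
C: has soybean, so not soy-free — out
D: not usable as a binder; has honey, so not honey-free (and 1 more) — no
E: has wheat flour, so not kosher-for-Passover; has soybean, so not soy-free — out
F: every rule checks out — valid
G: all constraints satisfied — OK
H: has honey, so not honey-free; has peanut, so not peanut-free — no
I: has soy lecithin, so not soy-free — out
J: every rule checks out — valid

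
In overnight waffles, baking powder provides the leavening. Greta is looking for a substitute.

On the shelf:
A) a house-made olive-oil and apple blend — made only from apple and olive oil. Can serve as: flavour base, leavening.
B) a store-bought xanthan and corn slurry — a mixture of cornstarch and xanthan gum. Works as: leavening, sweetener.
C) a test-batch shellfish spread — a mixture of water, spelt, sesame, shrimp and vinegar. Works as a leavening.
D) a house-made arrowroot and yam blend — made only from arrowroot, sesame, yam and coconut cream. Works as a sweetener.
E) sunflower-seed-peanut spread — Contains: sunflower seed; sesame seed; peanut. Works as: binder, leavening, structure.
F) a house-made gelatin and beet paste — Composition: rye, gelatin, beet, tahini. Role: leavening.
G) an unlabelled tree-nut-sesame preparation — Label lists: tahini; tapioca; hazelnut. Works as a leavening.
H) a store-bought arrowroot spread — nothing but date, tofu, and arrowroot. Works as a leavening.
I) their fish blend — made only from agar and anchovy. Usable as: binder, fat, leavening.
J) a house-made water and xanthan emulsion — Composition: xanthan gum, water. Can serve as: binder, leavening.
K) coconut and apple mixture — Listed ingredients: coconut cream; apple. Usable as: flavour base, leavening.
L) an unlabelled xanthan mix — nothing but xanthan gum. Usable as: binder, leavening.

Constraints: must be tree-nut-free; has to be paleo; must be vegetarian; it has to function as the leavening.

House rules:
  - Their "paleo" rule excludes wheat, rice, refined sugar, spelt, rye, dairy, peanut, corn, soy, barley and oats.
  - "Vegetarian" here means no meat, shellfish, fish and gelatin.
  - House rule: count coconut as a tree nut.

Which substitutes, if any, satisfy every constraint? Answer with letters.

A, J, L

A: only olive oil and apple; none excluded — OK
B: has cornstarch, so not paleo — out
C: has spelt, so not paleo; has shrimp, so not vegetarian — out
D: not usable as a leavening; has coconut cream, so not tree-nut-free — no
E: has peanut, so not paleo — out
F: has rye, so not paleo; has gelatin, so not vegetarian — no
G: has hazelnut, so not tree-nut-free — reject
H: has tofu, so not paleo — reject
I: has anchovy, so not vegetarian — no
J: nothing on the exclusion list — valid
K: has coconut cream, so not tree-nut-free — out
L: every rule checks out — keep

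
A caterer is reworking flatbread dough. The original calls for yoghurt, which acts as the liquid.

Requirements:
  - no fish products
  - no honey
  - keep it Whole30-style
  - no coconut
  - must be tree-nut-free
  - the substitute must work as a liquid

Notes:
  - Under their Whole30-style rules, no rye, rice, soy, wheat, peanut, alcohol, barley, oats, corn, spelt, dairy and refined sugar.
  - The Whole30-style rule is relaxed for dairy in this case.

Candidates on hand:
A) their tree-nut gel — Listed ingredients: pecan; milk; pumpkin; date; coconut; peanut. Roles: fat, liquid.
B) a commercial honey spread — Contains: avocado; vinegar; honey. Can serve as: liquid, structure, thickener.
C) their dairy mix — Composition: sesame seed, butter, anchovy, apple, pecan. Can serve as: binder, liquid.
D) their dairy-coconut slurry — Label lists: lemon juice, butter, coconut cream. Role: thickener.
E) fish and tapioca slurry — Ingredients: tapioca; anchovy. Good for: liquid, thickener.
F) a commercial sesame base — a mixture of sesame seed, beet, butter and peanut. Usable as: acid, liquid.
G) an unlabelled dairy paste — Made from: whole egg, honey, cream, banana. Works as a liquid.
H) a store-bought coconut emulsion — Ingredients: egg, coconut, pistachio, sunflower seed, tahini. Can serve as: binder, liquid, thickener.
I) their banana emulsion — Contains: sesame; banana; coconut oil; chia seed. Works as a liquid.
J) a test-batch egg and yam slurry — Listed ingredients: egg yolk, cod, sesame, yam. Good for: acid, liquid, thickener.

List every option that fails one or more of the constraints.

A, B, C, D, E, F, G, H, I, J

A: has peanut, so not Whole30-style; has pecan, so not tree-nut-free (and 1 more) — no
B: has honey, so not honey-free — out
C: has pecan, so not tree-nut-free; has anchovy, so not fish-free — reject
D: not usable as a liquid; has coconut cream, so not coconut-free — no
E: has anchovy, so not fish-free — out
F: has peanut, so not Whole30-style — no
G: has honey, so not honey-free — reject
H: has pistachio, so not tree-nut-free; has coconut, so not coconut-free — reject
I: has coconut oil, so not coconut-free — reject
J: has cod, so not fish-free — no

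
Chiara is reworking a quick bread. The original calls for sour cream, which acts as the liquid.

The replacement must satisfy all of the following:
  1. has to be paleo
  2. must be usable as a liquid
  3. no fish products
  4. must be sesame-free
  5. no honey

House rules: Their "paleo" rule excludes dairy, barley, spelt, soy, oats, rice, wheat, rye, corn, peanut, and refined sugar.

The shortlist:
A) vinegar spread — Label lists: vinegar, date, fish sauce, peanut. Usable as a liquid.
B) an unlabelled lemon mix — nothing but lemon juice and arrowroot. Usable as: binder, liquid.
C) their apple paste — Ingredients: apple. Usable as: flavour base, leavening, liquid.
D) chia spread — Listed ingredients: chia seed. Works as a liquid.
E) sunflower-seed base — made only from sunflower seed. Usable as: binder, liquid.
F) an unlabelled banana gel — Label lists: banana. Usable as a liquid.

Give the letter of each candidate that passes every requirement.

B, C, D, E, F

A: has peanut, so not paleo; has fish sauce, so not fish-free — no
B: works as a liquid, no honey, no sesame — keep
C: all constraints satisfied — keep
D: only chia seed; none excluded — keep
E: only sunflower seed; none excluded — OK
F: only banana; none excluded — keep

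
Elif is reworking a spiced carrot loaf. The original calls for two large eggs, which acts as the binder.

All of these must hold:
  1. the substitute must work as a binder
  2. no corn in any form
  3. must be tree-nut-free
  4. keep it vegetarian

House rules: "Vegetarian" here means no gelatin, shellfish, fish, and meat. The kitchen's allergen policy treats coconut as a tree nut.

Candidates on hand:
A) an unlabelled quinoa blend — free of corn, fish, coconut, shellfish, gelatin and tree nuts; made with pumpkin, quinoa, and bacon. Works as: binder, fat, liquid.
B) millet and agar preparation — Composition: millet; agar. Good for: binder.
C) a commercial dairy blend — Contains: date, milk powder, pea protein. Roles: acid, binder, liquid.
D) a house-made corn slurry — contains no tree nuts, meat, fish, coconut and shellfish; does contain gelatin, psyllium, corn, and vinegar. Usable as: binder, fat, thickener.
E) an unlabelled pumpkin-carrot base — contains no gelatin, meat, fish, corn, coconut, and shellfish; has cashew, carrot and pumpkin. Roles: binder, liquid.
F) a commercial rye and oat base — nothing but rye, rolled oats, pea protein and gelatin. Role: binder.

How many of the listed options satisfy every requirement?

2

A: has bacon, so not vegetarian — out
B: nothing on the exclusion list — valid
C: all constraints satisfied — valid
D: has gelatin, so not vegetarian; has corn, so not corn-free — out
E: has cashew, so not tree-nut-free — reject
F: has gelatin, so not vegetarian — no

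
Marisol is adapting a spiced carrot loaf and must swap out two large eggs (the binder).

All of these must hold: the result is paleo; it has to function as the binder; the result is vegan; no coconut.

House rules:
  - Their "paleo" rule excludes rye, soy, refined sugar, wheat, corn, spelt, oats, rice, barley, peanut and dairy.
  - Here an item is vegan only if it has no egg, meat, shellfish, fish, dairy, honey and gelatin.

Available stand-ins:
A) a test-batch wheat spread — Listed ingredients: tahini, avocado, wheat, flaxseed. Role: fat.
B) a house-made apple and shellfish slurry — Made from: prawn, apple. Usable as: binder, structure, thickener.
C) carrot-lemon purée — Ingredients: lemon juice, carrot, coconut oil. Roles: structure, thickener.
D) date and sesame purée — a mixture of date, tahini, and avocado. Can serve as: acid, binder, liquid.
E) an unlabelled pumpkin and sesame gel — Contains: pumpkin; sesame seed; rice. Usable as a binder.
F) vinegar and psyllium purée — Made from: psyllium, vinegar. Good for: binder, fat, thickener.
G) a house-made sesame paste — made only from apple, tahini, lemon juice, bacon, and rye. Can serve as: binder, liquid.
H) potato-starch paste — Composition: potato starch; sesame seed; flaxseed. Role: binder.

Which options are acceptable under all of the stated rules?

D, F, H

A: not usable as a binder; has wheat, so not paleo — out
B: has prawn, so not vegan — no
C: not usable as a binder; has coconut oil, so not coconut-free — reject
D: only tahini, avocado, and date; none excluded — keep
E: has rice, so not paleo — no
F: all constraints satisfied — keep
G: has rye, so not paleo; has bacon, so not vegan — no
H: paleo, no coconut — keep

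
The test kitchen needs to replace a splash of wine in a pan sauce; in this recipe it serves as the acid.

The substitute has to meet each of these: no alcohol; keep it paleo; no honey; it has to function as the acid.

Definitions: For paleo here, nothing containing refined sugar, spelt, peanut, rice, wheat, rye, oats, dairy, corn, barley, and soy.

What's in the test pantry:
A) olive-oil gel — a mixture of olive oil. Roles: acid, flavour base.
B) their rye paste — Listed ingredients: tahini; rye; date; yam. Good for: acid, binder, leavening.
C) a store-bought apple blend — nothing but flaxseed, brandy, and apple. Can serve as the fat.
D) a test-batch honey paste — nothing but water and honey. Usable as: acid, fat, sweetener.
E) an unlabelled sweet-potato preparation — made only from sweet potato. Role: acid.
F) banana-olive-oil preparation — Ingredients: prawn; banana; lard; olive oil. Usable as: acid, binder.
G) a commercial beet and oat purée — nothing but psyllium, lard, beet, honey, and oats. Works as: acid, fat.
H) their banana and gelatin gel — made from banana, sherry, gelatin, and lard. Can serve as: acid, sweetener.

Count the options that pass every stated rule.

3

A: no alcohol, no honey — valid
B: has rye, so not paleo — out
C: not usable as an acid; has brandy, so not alcohol-free — out
D: has honey, so not honey-free — no
E: every rule checks out — OK
F: every rule checks out — keep
G: has oats, so not paleo; has honey, so not honey-free — no
H: has sherry, so not alcohol-free — out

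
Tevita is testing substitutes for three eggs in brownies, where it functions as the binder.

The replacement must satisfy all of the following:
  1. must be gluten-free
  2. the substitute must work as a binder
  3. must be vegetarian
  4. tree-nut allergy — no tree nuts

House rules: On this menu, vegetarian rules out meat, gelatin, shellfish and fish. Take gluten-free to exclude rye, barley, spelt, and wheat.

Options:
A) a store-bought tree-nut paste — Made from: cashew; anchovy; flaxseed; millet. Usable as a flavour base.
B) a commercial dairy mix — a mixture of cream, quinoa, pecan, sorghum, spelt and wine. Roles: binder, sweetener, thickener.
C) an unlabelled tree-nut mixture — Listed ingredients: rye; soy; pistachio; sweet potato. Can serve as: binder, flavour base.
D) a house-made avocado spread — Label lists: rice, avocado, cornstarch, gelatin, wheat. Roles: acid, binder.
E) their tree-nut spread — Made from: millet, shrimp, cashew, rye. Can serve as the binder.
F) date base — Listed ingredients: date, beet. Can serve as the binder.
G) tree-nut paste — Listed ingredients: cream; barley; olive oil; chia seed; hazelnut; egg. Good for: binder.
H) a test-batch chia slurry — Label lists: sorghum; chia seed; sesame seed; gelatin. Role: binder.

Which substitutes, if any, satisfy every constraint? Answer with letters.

A: not usable as a binder; has anchovy, so not vegetarian (and 1 more) — out
B: has spelt, so not gluten-free; has pecan, so not tree-nut-free — reject
C: has rye, so not gluten-free; has pistachio, so not tree-nut-free — no
D: has gelatin, so not vegetarian; has wheat, so not gluten-free — no
E: has shrimp, so not vegetarian; has rye, so not gluten-free (and 1 more) — reject
F: no tree nuts, vegetarian — OK
G: has barley, so not gluten-free; has hazelnut, so not tree-nut-free — out
H: has gelatin, so not vegetarian — out

F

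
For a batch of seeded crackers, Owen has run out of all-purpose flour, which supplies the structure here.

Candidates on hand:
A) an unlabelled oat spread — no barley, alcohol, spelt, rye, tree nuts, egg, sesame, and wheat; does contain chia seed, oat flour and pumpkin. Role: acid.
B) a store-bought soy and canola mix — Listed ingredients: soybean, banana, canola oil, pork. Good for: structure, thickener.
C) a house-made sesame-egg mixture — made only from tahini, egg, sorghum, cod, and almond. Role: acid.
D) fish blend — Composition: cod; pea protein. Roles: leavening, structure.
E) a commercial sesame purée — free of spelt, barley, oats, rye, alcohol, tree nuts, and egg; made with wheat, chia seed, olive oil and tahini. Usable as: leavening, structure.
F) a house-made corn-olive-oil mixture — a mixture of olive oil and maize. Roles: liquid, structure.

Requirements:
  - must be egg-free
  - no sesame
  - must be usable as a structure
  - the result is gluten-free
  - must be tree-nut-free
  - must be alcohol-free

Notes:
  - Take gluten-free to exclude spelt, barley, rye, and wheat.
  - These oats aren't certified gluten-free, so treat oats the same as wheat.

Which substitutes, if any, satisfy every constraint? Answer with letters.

B, D, F

A: not usable as a structure; has oat flour, so not gluten-free — out
B: pork and soybean etc. — none of it excluded — valid
C: not usable as a structure; has almond, so not tree-nut-free (and 2 more) — no
D: no sesame, no egg — valid
E: has wheat, so not gluten-free; has tahini, so not sesame-free — out
F: only maize and olive oil; none excluded — keep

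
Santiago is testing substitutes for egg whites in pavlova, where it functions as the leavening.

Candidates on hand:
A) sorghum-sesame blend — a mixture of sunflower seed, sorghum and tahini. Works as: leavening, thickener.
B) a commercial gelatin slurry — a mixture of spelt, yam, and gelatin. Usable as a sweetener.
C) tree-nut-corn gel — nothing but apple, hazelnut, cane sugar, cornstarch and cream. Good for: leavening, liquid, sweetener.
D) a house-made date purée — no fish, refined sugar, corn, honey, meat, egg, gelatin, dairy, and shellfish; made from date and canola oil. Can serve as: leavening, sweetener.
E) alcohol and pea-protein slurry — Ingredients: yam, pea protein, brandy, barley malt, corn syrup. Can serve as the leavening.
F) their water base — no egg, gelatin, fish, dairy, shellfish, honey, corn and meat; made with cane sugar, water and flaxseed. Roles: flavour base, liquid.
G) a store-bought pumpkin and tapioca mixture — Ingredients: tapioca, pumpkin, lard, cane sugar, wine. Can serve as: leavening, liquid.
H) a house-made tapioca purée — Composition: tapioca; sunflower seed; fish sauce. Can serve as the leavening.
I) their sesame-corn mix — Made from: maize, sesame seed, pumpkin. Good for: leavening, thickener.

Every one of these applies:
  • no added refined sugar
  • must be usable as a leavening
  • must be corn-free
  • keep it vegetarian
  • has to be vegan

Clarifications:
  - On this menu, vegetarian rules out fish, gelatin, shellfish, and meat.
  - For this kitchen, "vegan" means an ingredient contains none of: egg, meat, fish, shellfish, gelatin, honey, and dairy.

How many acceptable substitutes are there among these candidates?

2

A: no corn, vegetarian — keep
B: not usable as a leavening; has gelatin, so not vegetarian (and 1 more) — out
C: has cream, so not vegan; has cornstarch, so not corn-free (and 1 more) — no
D: works as a leavening, vegetarian, no refined sugar — OK
E: has corn syrup, so not corn-free — out
F: not usable as a leavening; has cane sugar, so not no-added-sugar — out
G: has lard, so not vegetarian; has lard, so not vegan (and 1 more) — reject
H: has fish sauce, so not vegetarian; has fish sauce, so not vegan — reject
I: has maize, so not corn-free — no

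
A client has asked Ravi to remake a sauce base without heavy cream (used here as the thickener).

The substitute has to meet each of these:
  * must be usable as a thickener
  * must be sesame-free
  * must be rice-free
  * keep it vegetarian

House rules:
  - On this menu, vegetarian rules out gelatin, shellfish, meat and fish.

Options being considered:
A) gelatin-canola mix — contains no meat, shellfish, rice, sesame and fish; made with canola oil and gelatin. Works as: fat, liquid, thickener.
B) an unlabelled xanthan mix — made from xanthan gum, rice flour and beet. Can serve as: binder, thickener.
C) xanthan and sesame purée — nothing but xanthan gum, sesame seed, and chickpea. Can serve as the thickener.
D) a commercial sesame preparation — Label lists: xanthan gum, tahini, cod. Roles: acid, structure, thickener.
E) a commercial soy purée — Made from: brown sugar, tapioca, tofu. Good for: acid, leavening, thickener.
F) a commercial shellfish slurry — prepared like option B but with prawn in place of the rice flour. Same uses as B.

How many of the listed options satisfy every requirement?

1

A: has gelatin, so not vegetarian — reject
B: has rice flour, so not rice-free — no
C: has sesame seed, so not sesame-free — reject
D: has cod, so not vegetarian; has tahini, so not sesame-free — reject
E: only tofu, brown sugar and tapioca; none excluded — valid
F: has prawn, so not vegetarian — out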